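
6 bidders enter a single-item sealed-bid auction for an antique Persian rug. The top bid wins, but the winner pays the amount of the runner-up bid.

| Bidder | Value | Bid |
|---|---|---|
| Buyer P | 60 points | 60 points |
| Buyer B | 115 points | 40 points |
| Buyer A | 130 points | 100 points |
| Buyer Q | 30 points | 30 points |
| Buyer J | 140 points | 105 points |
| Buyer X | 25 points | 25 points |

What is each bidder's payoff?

Bids in descending order: Buyer J 105 points; Buyer A 100 points; Buyer P 60 points; Buyer B 40 points; Buyer Q 30 points; Buyer X 25 points.
Buyer J has the top bid and wins; the price is the second-highest bid, 100 points.
Buyer J's payoff = 140 points − 100 points = 40 points. All other bidders lose, so their payoff is 0.

Buyer P 0 points, Buyer B 0 points, Buyer A 0 points, Buyer Q 0 points, Buyer J 40 points, Buyer X 0 points.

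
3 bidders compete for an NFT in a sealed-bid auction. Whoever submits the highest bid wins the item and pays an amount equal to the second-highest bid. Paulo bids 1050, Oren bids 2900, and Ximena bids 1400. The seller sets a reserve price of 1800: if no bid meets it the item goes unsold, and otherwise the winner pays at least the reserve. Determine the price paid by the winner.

1800

Ranking the bids: Oren 2900; Ximena 1400; Paulo 1050.
Oren has the highest bid, so Oren wins.
The second-highest bid is 1400, but the reserve 1800 is higher, so the price is the reserve.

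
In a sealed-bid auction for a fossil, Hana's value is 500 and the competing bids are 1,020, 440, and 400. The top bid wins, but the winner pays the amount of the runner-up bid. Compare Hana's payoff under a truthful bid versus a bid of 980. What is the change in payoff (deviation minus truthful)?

Change in payoff: 0.

The highest competing bid is 1,020.
Bidding truthfully at 500: the top bid is 1,020 (a rival), so Hana loses. Payoff = 0.
Bidding 980: the top bid is 1,020 (a rival), so Hana loses. Payoff = 0.
Change = 0 − 0 = 0.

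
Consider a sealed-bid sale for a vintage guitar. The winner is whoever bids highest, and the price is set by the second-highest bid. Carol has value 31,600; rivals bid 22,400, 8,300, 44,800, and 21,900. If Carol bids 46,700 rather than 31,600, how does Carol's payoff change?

The highest competing bid is 44,800.
Bidding truthfully at 31,600: the top bid is 44,800 (a rival), so Carol loses. Payoff = 0.
Bidding 46,700: Carol has the top bid, wins, and pays the second-highest bid 44,800. Payoff = 31,600 − 44,800 = -13,200.
Change = -13,200 − 0 = -13,200.

-13,200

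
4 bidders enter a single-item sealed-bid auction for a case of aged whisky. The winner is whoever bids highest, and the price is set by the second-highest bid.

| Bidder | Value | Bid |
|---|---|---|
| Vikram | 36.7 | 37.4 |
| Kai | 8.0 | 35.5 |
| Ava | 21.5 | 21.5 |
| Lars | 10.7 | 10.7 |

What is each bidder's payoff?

Ordered from highest: Vikram 37.4; Kai 35.5; Ava 21.5; Lars 10.7.
Vikram has the top bid and wins; the price is the second-highest bid, 35.5.
Vikram's payoff = 36.7 − 35.5 = 1.2. All other bidders lose, so their payoff is 0.

Payoffs: Vikram 1.2, Kai 0.0, Ava 0.0, Lars 0.0.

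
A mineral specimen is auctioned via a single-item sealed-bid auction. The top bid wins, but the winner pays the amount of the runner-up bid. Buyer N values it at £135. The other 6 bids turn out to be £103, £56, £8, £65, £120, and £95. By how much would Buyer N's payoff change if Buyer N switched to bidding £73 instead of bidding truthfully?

The highest competing bid is £120.
Bidding truthfully at £135: Buyer N has the top bid, wins, and pays the second-highest bid £120. Payoff = £135 − £120 = £15.
Bidding £73: the top bid is £120 (a rival), so Buyer N loses. Payoff = £0.
Change = £0 − £15 = -£15.
This is the dominant-strategy logic: truthful bidding weakly beats any alternative.

Change in payoff: -£15.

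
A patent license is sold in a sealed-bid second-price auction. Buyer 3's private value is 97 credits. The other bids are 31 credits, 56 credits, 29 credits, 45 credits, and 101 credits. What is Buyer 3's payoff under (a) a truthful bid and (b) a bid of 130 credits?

The highest competing bid is 101 credits.
Bidding truthfully at 97 credits: the top bid is 101 credits (a rival), so Buyer 3 loses. Payoff = 0 credits.
Bidding 130 credits: Buyer 3 has the top bid, wins, and pays the second-highest bid 101 credits. Payoff = 97 credits − 101 credits = -4 credits.

(a) 0 credits  (b) -4 credits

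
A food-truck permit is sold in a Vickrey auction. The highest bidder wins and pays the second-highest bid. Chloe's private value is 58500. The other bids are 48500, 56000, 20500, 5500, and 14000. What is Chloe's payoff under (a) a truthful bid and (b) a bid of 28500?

Truthful: 2500; alternative: 0.

The highest competing bid is 56000.
Bidding truthfully at 58500: Chloe has the top bid, wins, and pays the second-highest bid 56000. Payoff = 58500 − 56000 = 2500.
Bidding 28500: the top bid is 56000 (a rival), so Chloe loses. Payoff = 0.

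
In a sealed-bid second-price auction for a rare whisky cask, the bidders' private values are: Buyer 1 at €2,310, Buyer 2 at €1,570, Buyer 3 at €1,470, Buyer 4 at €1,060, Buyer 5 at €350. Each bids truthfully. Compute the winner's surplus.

Surplus = €740.

Sorted high to low: Buyer 1 €2,310; Buyer 2 €1,570; Buyer 3 €1,470; Buyer 4 €1,060; Buyer 5 €350.
Buyer 1 wins with the top bid and pays the second-highest, €1,570.
Surplus = €2,310 − €1,570 = €740.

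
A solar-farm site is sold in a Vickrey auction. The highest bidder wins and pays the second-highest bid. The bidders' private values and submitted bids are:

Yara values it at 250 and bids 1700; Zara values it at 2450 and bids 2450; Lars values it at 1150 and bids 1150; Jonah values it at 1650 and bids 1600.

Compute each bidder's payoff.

Yara 0, Zara 750, Lars 0, Jonah 0.

Sorted high to low: Zara 2450, then Yara 1700, then Jonah 1600, then Lars 1150.
Zara has the top bid and wins; the price is the second-highest bid, 1700.
Zara's payoff = 2450 − 1700 = 750. All other bidders lose, so their payoff is 0.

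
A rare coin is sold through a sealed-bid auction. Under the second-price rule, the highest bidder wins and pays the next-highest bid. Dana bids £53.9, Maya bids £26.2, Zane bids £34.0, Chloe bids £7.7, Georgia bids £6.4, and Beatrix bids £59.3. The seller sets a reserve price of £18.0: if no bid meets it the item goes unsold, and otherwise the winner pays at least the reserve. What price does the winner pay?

The winner pays £53.9.

Bids in descending order: Beatrix £59.3; Dana £53.9; Zane £34.0; Maya £26.2; Chloe £7.7; Georgia £6.4.
Beatrix has the highest bid, so Beatrix wins.
The second-highest bid is £53.9, which exceeds the reserve, so that sets the price.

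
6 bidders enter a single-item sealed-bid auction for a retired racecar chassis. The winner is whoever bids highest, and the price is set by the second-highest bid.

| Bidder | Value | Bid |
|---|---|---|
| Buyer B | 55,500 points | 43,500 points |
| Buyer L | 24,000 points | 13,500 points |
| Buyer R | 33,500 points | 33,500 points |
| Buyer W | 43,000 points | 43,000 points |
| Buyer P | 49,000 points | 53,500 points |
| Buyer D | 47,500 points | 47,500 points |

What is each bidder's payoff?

Ordered from highest: Buyer P 53,500 points; Buyer D 47,500 points; Buyer B 43,500 points; Buyer W 43,000 points; Buyer R 33,500 points; Buyer L 13,500 points.
Buyer P has the top bid and wins; the price is the second-highest bid, 47,500 points.
Buyer P's payoff = 49,000 points − 47,500 points = 1,500 points. All other bidders lose, so their payoff is 0.

Buyer B 0 points, Buyer L 0 points, Buyer R 0 points, Buyer W 0 points, Buyer P 1,500 points, Buyer D 0 points.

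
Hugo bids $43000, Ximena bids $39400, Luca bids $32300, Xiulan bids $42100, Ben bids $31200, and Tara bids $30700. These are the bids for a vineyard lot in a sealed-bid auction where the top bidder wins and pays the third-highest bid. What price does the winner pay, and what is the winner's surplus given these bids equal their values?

Bids in descending order: Hugo $43000, then Xiulan $42100, then Ximena $39400, then Luca $32300, then Ben $31200, then Tara $30700.
Hugo is the highest bidder, so Hugo wins.
Under the third-price rule, the price is the third-highest bid: $39400.
Surplus = $43000 − $39400 = $3600.

The winner pays $39400 for a surplus of $3600.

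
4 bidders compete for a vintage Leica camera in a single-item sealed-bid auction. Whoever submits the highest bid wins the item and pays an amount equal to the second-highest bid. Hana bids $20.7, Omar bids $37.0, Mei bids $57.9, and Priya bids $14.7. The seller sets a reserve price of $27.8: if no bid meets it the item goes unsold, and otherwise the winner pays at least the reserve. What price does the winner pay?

Ordered from highest: Mei $57.9 > Omar $37.0 > Hana $20.7 > Priya $14.7.
Mei has the highest bid, so Mei wins.
The second-highest bid is $37.0, which exceeds the reserve, so that sets the price.

The winner pays $37.0.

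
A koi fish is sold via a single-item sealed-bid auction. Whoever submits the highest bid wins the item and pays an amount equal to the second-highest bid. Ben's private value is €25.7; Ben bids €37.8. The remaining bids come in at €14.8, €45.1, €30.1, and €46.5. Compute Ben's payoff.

Payoff = €0.0.

Highest competing bid: €46.5.
Ben's bid €37.8 is not the highest, so Ben loses, pays nothing, and earns zero payoff.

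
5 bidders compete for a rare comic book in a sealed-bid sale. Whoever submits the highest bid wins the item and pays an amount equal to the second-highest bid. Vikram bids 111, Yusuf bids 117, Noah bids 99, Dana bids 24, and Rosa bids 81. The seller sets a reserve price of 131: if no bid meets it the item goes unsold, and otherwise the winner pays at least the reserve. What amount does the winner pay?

Sorted high to low: Yusuf 117; Vikram 111; Noah 99; Rosa 81; Dana 24.
The top bid 117 is below the reserve 131, so the item goes unsold and nothing is paid.

unsold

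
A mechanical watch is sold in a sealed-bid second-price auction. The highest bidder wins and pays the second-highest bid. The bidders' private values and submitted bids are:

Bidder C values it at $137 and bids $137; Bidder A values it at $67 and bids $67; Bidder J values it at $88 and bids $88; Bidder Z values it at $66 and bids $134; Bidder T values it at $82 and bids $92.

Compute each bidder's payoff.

Sorted high to low: Bidder C $137; Bidder Z $134; Bidder T $92; Bidder J $88; Bidder A $67.
Bidder C has the top bid and wins; the price is the second-highest bid, $134.
Bidder C's payoff = $137 − $134 = $3. All other bidders lose, so their payoff is 0.

Payoffs: Bidder C $3, Bidder A $0, Bidder J $0, Bidder Z $0, Bidder T $0.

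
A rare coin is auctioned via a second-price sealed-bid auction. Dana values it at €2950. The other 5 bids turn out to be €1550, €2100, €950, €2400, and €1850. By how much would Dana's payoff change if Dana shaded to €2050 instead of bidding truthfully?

Payoff change: -€550.

The highest competing bid is €2400.
Bidding truthfully at €2950: Dana has the top bid, wins, and pays the second-highest bid €2400. Payoff = €2950 − €2400 = €550.
Bidding €2050: the top bid is €2400 (a rival), so Dana loses. Payoff = €0.
Change = €0 − €550 = -€550.
Deviating from a truthful bid can only lose payoff in a second-price auction — never gain.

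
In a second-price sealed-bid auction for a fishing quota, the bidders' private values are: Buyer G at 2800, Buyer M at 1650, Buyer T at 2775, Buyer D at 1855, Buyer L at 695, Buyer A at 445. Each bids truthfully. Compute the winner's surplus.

Ordered from highest: Buyer G 2800 > Buyer T 2775 > Buyer D 1855 > Buyer M 1650 > Buyer L 695 > Buyer A 445.
Buyer G wins with the top bid and pays the second-highest, 2775.
Surplus = 2800 − 2775 = 25.

Winner's surplus: 25.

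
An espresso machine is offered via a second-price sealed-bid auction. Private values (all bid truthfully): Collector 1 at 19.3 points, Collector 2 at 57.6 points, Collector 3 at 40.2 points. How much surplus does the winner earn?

Surplus = 17.4 points.

Sorted high to low: Collector 2 57.6 points > Collector 3 40.2 points > Collector 1 19.3 points.
Collector 2 wins with the top bid and pays the second-highest, 40.2 points.
Surplus = 57.6 points − 40.2 points = 17.4 points.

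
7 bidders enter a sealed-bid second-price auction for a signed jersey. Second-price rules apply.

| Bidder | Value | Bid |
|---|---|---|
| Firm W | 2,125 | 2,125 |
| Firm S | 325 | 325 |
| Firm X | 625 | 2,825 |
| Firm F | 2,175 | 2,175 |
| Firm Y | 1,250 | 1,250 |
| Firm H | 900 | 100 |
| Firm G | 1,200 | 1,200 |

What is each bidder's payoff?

Firm W 0, Firm S 0, Firm X -1,550, Firm F 0, Firm Y 0, Firm H 0, Firm G 0.

Bids in descending order: Firm X 2,825 > Firm F 2,175 > Firm W 2,125 > Firm Y 1,250 > Firm G 1,200 > Firm S 325 > Firm H 100.
Firm X has the top bid and wins; the price is the second-highest bid, 2,175.
Firm X's payoff = 625 − 2,175 = -1,550. All other bidders lose, so their payoff is 0.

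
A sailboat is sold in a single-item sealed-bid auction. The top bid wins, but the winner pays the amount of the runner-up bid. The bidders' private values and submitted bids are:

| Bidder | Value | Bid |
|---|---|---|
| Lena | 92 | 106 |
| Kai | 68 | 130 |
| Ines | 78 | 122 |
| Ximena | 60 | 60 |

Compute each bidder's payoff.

Sorted high to low: Kai 130 > Ines 122 > Lena 106 > Ximena 60.
Kai has the top bid and wins; the price is the second-highest bid, 122.
Kai's payoff = 68 − 122 = -54. All other bidders lose, so their payoff is 0.

Payoffs: Lena 0, Kai -54, Ines 0, Ximena 0.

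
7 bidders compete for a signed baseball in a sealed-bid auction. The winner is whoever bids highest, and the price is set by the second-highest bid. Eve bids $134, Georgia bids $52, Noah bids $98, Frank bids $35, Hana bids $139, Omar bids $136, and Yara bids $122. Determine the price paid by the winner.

Bids in descending order: Hana $139; Omar $136; Eve $134; Yara $122; Noah $98; Georgia $52; Frank $35.
Hana has the highest bid, so Hana wins.
The second-highest bid is $136, so that is what Hana pays.

$136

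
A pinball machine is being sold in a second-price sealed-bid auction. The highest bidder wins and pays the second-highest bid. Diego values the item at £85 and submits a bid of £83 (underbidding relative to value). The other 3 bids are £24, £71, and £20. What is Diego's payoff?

Payoff = £14.

Highest competing bid: £71.
Diego's bid £83 is the highest overall, so Diego wins and pays the second-highest bid, £71.
Payoff = value − price = £85 − £71 = £14.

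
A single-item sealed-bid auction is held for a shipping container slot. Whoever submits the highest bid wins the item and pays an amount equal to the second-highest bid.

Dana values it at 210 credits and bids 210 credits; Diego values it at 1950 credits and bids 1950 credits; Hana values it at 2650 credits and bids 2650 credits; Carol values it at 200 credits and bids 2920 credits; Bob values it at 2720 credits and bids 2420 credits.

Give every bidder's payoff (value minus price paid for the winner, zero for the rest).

Dana 0 credits, Diego 0 credits, Hana 0 credits, Carol -2450 credits, Bob 0 credits.

Bids in descending order: Carol 2920 credits; Hana 2650 credits; Bob 2420 credits; Diego 1950 credits; Dana 210 credits.
Carol has the top bid and wins; the price is the second-highest bid, 2650 credits.
Carol's payoff = 200 credits − 2650 credits = -2450 credits. All other bidders lose, so their payoff is 0.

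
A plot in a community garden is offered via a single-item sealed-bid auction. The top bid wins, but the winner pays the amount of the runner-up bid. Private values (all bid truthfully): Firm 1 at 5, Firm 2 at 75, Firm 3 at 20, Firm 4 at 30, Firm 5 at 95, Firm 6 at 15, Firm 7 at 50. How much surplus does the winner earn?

20

Sorted high to low: Firm 5 95, then Firm 2 75, then Firm 7 50, then Firm 4 30, then Firm 3 20, then Firm 6 15, then Firm 1 5.
Firm 5 wins with the top bid and pays the second-highest, 75.
Surplus = 95 − 75 = 20.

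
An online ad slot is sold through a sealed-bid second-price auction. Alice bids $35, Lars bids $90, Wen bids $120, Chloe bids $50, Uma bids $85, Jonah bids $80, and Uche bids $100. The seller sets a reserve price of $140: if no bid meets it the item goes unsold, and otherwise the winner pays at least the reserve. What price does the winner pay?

Ranking the bids: Wen $120; Uche $100; Lars $90; Uma $85; Jonah $80; Chloe $50; Alice $35.
The top bid $120 is below the reserve $140, so the item goes unsold and nothing is paid.

unsold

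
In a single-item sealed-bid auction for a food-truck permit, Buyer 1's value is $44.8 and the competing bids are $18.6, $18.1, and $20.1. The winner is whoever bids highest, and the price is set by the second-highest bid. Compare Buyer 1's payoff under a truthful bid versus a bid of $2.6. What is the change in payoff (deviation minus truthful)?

Payoff change: -$24.7.

The highest competing bid is $20.1.
Bidding truthfully at $44.8: Buyer 1 has the top bid, wins, and pays the second-highest bid $20.1. Payoff = $44.8 − $20.1 = $24.7.
Bidding $2.6: the top bid is $20.1 (a rival), so Buyer 1 loses. Payoff = $0.0.
Change = $0.0 − $24.7 = -$24.7.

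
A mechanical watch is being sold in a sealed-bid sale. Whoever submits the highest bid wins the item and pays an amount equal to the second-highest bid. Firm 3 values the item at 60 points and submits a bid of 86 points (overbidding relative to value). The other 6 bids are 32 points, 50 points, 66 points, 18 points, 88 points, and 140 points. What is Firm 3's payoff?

Highest competing bid: 140 points.
Firm 3's bid 86 points is not the highest, so Firm 3 loses, pays nothing, and earns zero payoff.

The bidder's payoff: 0 points.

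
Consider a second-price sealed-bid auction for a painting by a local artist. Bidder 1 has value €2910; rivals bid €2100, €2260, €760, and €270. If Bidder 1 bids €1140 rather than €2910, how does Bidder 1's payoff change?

-€650

The highest competing bid is €2260.
Bidding truthfully at €2910: Bidder 1 has the top bid, wins, and pays the second-highest bid €2260. Payoff = €2910 − €2260 = €650.
Bidding €1140: the top bid is €2260 (a rival), so Bidder 1 loses. Payoff = €0.
Change = €0 − €650 = -€650.
This is the dominant-strategy logic: truthful bidding weakly beats any alternative.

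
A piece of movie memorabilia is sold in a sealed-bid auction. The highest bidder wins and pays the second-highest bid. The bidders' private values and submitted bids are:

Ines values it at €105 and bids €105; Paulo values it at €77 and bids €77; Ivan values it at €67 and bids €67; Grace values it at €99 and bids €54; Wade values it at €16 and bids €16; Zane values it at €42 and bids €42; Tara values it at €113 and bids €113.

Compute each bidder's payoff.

Bids in descending order: Tara €113 > Ines €105 > Paulo €77 > Ivan €67 > Grace €54 > Zane €42 > Wade €16.
Tara has the top bid and wins; the price is the second-highest bid, €105.
Tara's payoff = €113 − €105 = €8. All other bidders lose, so their payoff is 0.

Payoffs: Ines €0, Paulo €0, Ivan €0, Grace €0, Wade €0, Zane €0, Tara €8.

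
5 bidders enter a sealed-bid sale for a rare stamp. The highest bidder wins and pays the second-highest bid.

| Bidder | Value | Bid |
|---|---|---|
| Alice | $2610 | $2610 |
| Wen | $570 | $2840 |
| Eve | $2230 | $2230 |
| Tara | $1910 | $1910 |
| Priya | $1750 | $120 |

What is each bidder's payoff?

Bids in descending order: Wen $2840 > Alice $2610 > Eve $2230 > Tara $1910 > Priya $120.
Wen has the top bid and wins; the price is the second-highest bid, $2610.
Wen's payoff = $570 − $2610 = -$2040. All other bidders lose, so their payoff is 0.

Payoffs: Alice $0, Wen -$2040, Eve $0, Tara $0, Priya $0.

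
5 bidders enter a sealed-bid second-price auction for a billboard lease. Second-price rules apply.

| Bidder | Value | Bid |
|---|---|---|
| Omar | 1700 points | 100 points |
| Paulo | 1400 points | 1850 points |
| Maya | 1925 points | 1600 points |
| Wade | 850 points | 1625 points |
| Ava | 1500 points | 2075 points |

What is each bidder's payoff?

Bids in descending order: Ava 2075 points > Paulo 1850 points > Wade 1625 points > Maya 1600 points > Omar 100 points.
Ava has the top bid and wins; the price is the second-highest bid, 1850 points.
Ava's payoff = 1500 points − 1850 points = -350 points. All other bidders lose, so their payoff is 0.

Payoffs: Omar 0 points, Paulo 0 points, Maya 0 points, Wade 0 points, Ava -350 points.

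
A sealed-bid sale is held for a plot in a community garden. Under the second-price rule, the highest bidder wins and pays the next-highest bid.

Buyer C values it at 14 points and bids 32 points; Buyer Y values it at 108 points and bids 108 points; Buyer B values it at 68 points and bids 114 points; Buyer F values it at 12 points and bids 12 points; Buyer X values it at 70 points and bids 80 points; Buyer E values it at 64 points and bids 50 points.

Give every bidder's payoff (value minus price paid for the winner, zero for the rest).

Buyer C 0 points, Buyer Y 0 points, Buyer B -40 points, Buyer F 0 points, Buyer X 0 points, Buyer E 0 points.

Ranking the bids: Buyer B 114 points > Buyer Y 108 points > Buyer X 80 points > Buyer E 50 points > Buyer C 32 points > Buyer F 12 points.
Buyer B has the top bid and wins; the price is the second-highest bid, 108 points.
Buyer B's payoff = 68 points − 108 points = -40 points. All other bidders lose, so their payoff is 0.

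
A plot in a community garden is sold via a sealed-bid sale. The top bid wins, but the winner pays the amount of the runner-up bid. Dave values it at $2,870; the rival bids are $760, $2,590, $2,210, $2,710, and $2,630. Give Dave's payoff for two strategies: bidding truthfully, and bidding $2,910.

(a) $160  (b) $160

The highest competing bid is $2,710.
Bidding truthfully at $2,870: Dave has the top bid, wins, and pays the second-highest bid $2,710. Payoff = $2,870 − $2,710 = $160.
Bidding $2,910: Dave has the top bid, wins, and pays the second-highest bid $2,710. Payoff = $2,870 − $2,710 = $160.
The bid only affects whether you win, not the price — here both bids land on the same side of the top rival bid, so the deviation is payoff-neutral.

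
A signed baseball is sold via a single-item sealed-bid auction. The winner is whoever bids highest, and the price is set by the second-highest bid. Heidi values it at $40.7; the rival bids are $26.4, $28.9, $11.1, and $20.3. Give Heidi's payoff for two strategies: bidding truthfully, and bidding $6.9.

(a) $11.8  (b) $0.0

The highest competing bid is $28.9.
Bidding truthfully at $40.7: Heidi has the top bid, wins, and pays the second-highest bid $28.9. Payoff = $40.7 − $28.9 = $11.8.
Bidding $6.9: the top bid is $28.9 (a rival), so Heidi loses. Payoff = $0.0.
Deviating from a truthful bid can only lose payoff in a second-price auction — never gain.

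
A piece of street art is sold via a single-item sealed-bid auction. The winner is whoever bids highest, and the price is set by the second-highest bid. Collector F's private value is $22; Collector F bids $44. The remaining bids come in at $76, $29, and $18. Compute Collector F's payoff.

Payoff = $0.

Highest competing bid: $76.
Collector F's bid $44 is not the highest, so Collector F loses, pays nothing, and earns zero payoff.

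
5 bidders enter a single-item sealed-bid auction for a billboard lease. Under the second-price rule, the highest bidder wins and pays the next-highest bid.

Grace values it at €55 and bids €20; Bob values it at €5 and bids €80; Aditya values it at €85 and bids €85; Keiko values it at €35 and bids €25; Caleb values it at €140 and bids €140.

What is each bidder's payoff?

Payoffs: Grace €0, Bob €0, Aditya €0, Keiko €0, Caleb €55.

Ordered from highest: Caleb €140, then Aditya €85, then Bob €80, then Keiko €25, then Grace €20.
Caleb has the top bid and wins; the price is the second-highest bid, €85.
Caleb's payoff = €140 − €85 = €55. All other bidders lose, so their payoff is 0.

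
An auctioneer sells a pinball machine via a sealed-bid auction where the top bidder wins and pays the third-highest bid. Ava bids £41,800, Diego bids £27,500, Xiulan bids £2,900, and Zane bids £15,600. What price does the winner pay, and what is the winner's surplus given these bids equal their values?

The winner pays £15,600 for a surplus of £26,200.

Ordered from highest: Ava £41,800 > Diego £27,500 > Zane £15,600 > Xiulan £2,900.
Ava is the highest bidder, so Ava wins.
Under the third-price rule, the price is the third-highest bid: £15,600.
Surplus = £41,800 − £15,600 = £26,200.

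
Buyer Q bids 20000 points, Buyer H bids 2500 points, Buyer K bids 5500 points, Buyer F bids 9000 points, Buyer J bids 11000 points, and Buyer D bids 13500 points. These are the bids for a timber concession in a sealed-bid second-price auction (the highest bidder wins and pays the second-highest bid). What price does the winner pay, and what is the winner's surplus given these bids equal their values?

Price 13500 points; surplus 6500 points.

Sorted high to low: Buyer Q 20000 points; Buyer D 13500 points; Buyer J 11000 points; Buyer F 9000 points; Buyer K 5500 points; Buyer H 2500 points.
Buyer Q is the highest bidder, so Buyer Q wins.
Under the second-price rule, the price is the second-highest bid: 13500 points.
Surplus = 20000 points − 13500 points = 6500 points.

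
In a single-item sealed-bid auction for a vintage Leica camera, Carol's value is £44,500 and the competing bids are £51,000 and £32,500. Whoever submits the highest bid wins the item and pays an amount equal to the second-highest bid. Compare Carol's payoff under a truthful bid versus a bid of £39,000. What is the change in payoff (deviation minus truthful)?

£0

The highest competing bid is £51,000.
Bidding truthfully at £44,500: the top bid is £51,000 (a rival), so Carol loses. Payoff = £0.
Bidding £39,000: the top bid is £51,000 (a rival), so Carol loses. Payoff = £0.
Change = £0 − £0 = £0.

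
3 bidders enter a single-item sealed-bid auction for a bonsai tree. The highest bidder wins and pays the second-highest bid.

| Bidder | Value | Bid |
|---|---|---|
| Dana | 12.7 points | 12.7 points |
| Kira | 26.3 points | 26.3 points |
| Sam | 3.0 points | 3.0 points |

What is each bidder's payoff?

Ranking the bids: Kira 26.3 points > Dana 12.7 points > Sam 3.0 points.
Kira has the top bid and wins; the price is the second-highest bid, 12.7 points.
Kira's payoff = 26.3 points − 12.7 points = 13.6 points. All other bidders lose, so their payoff is 0.

Dana 0.0 points, Kira 13.6 points, Sam 0.0 points.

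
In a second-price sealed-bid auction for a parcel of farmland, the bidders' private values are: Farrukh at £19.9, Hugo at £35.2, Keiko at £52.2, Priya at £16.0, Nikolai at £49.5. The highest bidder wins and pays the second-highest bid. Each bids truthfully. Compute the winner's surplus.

Ordered from highest: Keiko £52.2; Nikolai £49.5; Hugo £35.2; Farrukh £19.9; Priya £16.0.
Keiko wins with the top bid and pays the second-highest, £49.5.
Surplus = £52.2 − £49.5 = £2.7.

£2.7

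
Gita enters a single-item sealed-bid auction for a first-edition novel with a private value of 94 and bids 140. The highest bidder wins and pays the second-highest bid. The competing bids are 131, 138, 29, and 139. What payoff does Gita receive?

Highest competing bid: 139.
Gita's bid 140 is the highest overall, so Gita wins and pays the second-highest bid, 139.
Payoff = value − price = 94 − 139 = -45.

Payoff = -45.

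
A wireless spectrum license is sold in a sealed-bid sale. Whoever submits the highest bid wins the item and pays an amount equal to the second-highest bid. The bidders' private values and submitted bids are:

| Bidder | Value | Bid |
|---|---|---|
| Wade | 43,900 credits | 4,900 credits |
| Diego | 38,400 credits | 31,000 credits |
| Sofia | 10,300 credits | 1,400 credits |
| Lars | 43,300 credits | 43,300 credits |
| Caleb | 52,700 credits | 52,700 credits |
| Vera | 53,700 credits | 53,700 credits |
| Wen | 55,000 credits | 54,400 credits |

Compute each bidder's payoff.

Bids in descending order: Wen 54,400 credits; Vera 53,700 credits; Caleb 52,700 credits; Lars 43,300 credits; Diego 31,000 credits; Wade 4,900 credits; Sofia 1,400 credits.
Wen has the top bid and wins; the price is the second-highest bid, 53,700 credits.
Wen's payoff = 55,000 credits − 53,700 credits = 1,300 credits. All other bidders lose, so their payoff is 0.

Payoffs: Wade 0 credits, Diego 0 credits, Sofia 0 credits, Lars 0 credits, Caleb 0 credits, Vera 0 credits, Wen 1,300 credits.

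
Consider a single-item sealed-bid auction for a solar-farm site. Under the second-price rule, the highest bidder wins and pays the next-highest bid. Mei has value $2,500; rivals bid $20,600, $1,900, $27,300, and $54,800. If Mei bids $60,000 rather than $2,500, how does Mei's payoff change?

Change in payoff: -$52,300.

The highest competing bid is $54,800.
Bidding truthfully at $2,500: the top bid is $54,800 (a rival), so Mei loses. Payoff = $0.
Bidding $60,000: Mei has the top bid, wins, and pays the second-highest bid $54,800. Payoff = $2,500 − $54,800 = -$52,300.
Change = -$52,300 − $0 = -$52,300.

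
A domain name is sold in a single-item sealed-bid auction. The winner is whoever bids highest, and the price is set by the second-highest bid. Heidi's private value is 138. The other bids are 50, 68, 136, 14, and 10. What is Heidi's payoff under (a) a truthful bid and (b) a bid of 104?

The highest competing bid is 136.
Bidding truthfully at 138: Heidi has the top bid, wins, and pays the second-highest bid 136. Payoff = 138 − 136 = 2.
Bidding 104: the top bid is 136 (a rival), so Heidi loses. Payoff = 0.
Deviating from a truthful bid can only lose payoff in a second-price auction — never gain.

Truthful: 2; alternative: 0.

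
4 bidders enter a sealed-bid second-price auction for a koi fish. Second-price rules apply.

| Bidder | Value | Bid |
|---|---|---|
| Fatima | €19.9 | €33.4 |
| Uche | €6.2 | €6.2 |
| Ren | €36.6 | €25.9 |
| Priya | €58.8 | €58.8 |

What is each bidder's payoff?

Ordered from highest: Priya €58.8, then Fatima €33.4, then Ren €25.9, then Uche €6.2.
Priya has the top bid and wins; the price is the second-highest bid, €33.4.
Priya's payoff = €58.8 − €33.4 = €25.4. All other bidders lose, so their payoff is 0.

Payoffs: Fatima €0.0, Uche €0.0, Ren €0.0, Priya €25.4.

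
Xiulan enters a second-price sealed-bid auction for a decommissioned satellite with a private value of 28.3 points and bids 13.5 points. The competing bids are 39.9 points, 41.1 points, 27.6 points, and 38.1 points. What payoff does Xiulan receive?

Payoff = 0.0 points.

Highest competing bid: 41.1 points.
Xiulan's bid 13.5 points is not the highest, so Xiulan loses, pays nothing, and earns zero payoff.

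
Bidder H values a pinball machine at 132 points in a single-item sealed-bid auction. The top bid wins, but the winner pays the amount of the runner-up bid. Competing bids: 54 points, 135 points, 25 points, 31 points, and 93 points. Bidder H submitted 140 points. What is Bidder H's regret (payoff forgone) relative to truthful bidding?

The highest competing bid is 135 points.
Bidding truthfully at 132 points: the top bid is 135 points (a rival), so Bidder H loses. Payoff = 0 points.
Bidding 140 points: Bidder H has the top bid, wins, and pays the second-highest bid 135 points. Payoff = 132 points − 135 points = -3 points.
Regret = truthful payoff − actual payoff = 0 points − -3 points = 3 points.
Deviating from a truthful bid can only lose payoff in a second-price auction — never gain.

3 points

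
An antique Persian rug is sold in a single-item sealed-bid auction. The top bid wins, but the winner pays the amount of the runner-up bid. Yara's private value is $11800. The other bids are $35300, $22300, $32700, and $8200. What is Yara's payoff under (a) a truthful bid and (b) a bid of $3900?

Truthful: $0; alternative: $0.

The highest competing bid is $35300.
Bidding truthfully at $11800: the top bid is $35300 (a rival), so Yara loses. Payoff = $0.
Bidding $3900: the top bid is $35300 (a rival), so Yara loses. Payoff = $0.
The bid only affects whether you win, not the price — here both bids land on the same side of the top rival bid, so the deviation is payoff-neutral.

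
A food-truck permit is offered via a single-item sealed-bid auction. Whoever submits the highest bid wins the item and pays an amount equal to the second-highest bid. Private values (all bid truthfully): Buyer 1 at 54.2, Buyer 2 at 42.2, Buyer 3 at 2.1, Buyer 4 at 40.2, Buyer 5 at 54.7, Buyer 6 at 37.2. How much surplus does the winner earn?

Winner's surplus: 0.5.

Bids in descending order: Buyer 5 54.7; Buyer 1 54.2; Buyer 2 42.2; Buyer 4 40.2; Buyer 6 37.2; Buyer 3 2.1.
Buyer 5 wins with the top bid and pays the second-highest, 54.2.
Surplus = 54.7 − 54.2 = 0.5.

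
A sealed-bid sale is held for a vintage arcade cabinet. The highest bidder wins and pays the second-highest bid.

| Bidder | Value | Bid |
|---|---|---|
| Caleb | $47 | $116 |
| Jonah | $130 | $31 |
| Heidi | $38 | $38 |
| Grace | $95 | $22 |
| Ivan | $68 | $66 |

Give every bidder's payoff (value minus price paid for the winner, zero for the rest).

Bids in descending order: Caleb $116; Ivan $66; Heidi $38; Jonah $31; Grace $22.
Caleb has the top bid and wins; the price is the second-highest bid, $66.
Caleb's payoff = $47 − $66 = -$19. All other bidders lose, so their payoff is 0.

Payoffs: Caleb -$19, Jonah $0, Heidi $0, Grace $0, Ivan $0.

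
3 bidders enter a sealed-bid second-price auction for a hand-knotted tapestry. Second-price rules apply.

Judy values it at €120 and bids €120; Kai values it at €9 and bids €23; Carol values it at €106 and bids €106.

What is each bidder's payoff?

Ordered from highest: Judy €120 > Carol €106 > Kai €23.
Judy has the top bid and wins; the price is the second-highest bid, €106.
Judy's payoff = €120 − €106 = €14. All other bidders lose, so their payoff is 0.

Judy €14, Kai €0, Carol €0.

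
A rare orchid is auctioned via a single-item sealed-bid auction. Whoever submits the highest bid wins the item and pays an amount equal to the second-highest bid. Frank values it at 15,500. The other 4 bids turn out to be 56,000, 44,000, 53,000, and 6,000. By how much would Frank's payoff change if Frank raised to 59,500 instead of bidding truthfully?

The highest competing bid is 56,000.
Bidding truthfully at 15,500: the top bid is 56,000 (a rival), so Frank loses. Payoff = 0.
Bidding 59,500: Frank has the top bid, wins, and pays the second-highest bid 56,000. Payoff = 15,500 − 56,000 = -40,500.
Change = -40,500 − 0 = -40,500.
This is the dominant-strategy logic: truthful bidding weakly beats any alternative.

-40,500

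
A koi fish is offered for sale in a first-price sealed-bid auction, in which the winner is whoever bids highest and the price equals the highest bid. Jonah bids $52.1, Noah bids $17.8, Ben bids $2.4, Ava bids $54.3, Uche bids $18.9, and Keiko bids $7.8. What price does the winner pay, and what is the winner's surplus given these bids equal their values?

The winner pays $54.3 for a surplus of $0.0.

Ranking the bids: Ava $54.3 > Jonah $52.1 > Uche $18.9 > Noah $17.8 > Keiko $7.8 > Ben $2.4.
Ava is the highest bidder, so Ava wins.
Under the first-price rule, the price is the highest bid: $54.3.
Surplus = $54.3 − $54.3 = $0.0.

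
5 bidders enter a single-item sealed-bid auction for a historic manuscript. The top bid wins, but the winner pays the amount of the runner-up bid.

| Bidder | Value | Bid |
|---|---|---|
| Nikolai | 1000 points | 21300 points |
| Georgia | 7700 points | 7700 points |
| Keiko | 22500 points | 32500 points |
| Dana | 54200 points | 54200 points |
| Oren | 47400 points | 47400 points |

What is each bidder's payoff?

Ranking the bids: Dana 54200 points; Oren 47400 points; Keiko 32500 points; Nikolai 21300 points; Georgia 7700 points.
Dana has the top bid and wins; the price is the second-highest bid, 47400 points.
Dana's payoff = 54200 points − 47400 points = 6800 points. All other bidders lose, so their payoff is 0.

Nikolai 0 points, Georgia 0 points, Keiko 0 points, Dana 6800 points, Oren 0 points.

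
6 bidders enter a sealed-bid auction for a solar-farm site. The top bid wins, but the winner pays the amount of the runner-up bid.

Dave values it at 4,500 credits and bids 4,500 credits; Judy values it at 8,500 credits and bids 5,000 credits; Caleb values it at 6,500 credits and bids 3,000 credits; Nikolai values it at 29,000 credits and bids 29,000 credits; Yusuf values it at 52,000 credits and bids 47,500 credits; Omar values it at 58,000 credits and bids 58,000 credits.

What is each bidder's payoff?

Ranking the bids: Omar 58,000 credits, then Yusuf 47,500 credits, then Nikolai 29,000 credits, then Judy 5,000 credits, then Dave 4,500 credits, then Caleb 3,000 credits.
Omar has the top bid and wins; the price is the second-highest bid, 47,500 credits.
Omar's payoff = 58,000 credits − 47,500 credits = 10,500 credits. All other bidders lose, so their payoff is 0.

Payoffs: Dave 0 credits, Judy 0 credits, Caleb 0 credits, Nikolai 0 credits, Yusuf 0 credits, Omar 10,500 credits.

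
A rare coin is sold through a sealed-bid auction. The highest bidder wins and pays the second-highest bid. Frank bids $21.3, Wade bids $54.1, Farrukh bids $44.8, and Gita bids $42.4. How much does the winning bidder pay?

$44.8

Ranking the bids: Wade $54.1 > Farrukh $44.8 > Gita $42.4 > Frank $21.3.
Wade has the highest bid, so Wade wins.
The second-highest bid is $44.8, so that is what Wade pays.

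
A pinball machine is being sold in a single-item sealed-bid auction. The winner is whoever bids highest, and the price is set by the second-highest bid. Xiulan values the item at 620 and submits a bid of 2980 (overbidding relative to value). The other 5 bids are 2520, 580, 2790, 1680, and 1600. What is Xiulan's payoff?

Highest competing bid: 2790.
Xiulan's bid 2980 is the highest overall, so Xiulan wins and pays the second-highest bid, 2790.
Payoff = value − price = 620 − 2790 = -2170.

Xiulan's payoff: -2170.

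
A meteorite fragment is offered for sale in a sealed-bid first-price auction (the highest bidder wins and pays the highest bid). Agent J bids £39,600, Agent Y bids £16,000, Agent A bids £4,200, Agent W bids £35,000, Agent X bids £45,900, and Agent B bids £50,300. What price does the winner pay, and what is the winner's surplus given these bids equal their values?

Bids in descending order: Agent B £50,300 > Agent X £45,900 > Agent J £39,600 > Agent W £35,000 > Agent Y £16,000 > Agent A £4,200.
Agent B is the highest bidder, so Agent B wins.
Under the first-price rule, the price is the highest bid: £50,300.
Surplus = £50,300 − £50,300 = £0.

The winner pays £50,300 for a surplus of £0.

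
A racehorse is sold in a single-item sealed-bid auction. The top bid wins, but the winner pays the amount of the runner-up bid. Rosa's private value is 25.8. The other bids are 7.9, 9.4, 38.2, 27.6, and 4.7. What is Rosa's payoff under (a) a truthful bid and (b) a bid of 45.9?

Truthful: 0.0; alternative: -12.4.

The highest competing bid is 38.2.
Bidding truthfully at 25.8: the top bid is 38.2 (a rival), so Rosa loses. Payoff = 0.0.
Bidding 45.9: Rosa has the top bid, wins, and pays the second-highest bid 38.2. Payoff = 25.8 − 38.2 = -12.4.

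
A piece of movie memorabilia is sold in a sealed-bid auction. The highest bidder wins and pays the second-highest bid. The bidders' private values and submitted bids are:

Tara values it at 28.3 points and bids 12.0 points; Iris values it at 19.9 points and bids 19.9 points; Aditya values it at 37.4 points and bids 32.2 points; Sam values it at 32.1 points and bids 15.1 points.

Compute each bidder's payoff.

Tara 0.0 points, Iris 0.0 points, Aditya 17.5 points, Sam 0.0 points.

Sorted high to low: Aditya 32.2 points > Iris 19.9 points > Sam 15.1 points > Tara 12.0 points.
Aditya has the top bid and wins; the price is the second-highest bid, 19.9 points.
Aditya's payoff = 37.4 points − 19.9 points = 17.5 points. All other bidders lose, so their payoff is 0.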